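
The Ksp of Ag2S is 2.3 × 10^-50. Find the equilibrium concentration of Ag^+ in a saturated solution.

[Ag^+] ≈ 3.6 × 10^-17 M

Ag2S(s) <=> 2 Ag^+(aq) + S^2-(aq)
Ksp = [Ag^+]^2[S^2-]
With molar solubility s: [Ag^+] = 2s, [S^2-] = s.
Ksp = (2s)^2s = 4s^3
s = (2.3 × 10^-50 / 4)^(1/3) = 1.79 x 10^-17 M
[Ag^+] = 2s = 3.6 x 10^-17 M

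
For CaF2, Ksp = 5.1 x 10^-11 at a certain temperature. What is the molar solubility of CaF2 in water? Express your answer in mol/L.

CaF2(s) ⇌ Ca^2+ + 2 F^-
Ksp = [Ca^2+][F^-]^2
If s mol/L of CaF2 dissolves, [Ca^2+] = s and [F^-] = 2s.
Ksp = s(2s)^2 = 4s^3
s^3 = 5.1 x 10^-11 / 4, so s = 2.3 × 10^-4 M

2.3 × 10^-4 M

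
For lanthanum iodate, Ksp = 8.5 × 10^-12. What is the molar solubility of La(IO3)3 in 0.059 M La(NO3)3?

La(IO3)3(s) <=> La^3+ + 3 IO3^-
Ksp = [La^3+][IO3^-]^3
Let s be the molar solubility in this solution. [La^3+] = 0.059 + s ≈ 0.059, [IO3^-] = 3s (common-ion effect: La^3+ is already 0.059 M).
Ksp ≈ 0.059 × (3s)^3
s = 1.7 × 10^-4 M
Check: s = 1.7 × 10^-4 ≪ 0.059, so the approximation is valid.

s = 1.7 x 10^-4 M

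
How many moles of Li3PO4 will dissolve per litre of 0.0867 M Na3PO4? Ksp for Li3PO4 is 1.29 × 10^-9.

Li3PO4(s) ⇌ 3 Li^+ + PO4^3-
Ksp = [Li^+]^3[PO4^3-]
Let s be the molar solubility in this solution. [Li^+] = 3s, [PO4^3-] = 0.0867 + s ≈ 0.0867 (since PO4^3- from Na3PO4 dominates).
Ksp ≈ (3s)^3 × 0.0867
s = 8.20 × 10^-4 M
Check: s = 8.2 × 10^-4 ≪ 0.0867, so the approximation is valid.

8.20 × 10^-4 M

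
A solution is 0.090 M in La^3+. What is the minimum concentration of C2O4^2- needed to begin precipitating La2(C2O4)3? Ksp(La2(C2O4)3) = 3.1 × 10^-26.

[C2O4^2-] ≈ 1.6 × 10^-8 M

La2(C2O4)3(s) <=> 2 La^3+(aq) + 3 C2O4^2-(aq)
Ksp = [La^3+]^2[C2O4^2-]^3
Precipitation begins when Q = Ksp. With [La^3+] = 0.090 M:
3.1 × 10^-26 = (0.090)^2 × [C2O4^2-]^3
[C2O4^2-] = (3.1 × 10^-26 / 8.10 × 10^-3)^(1/3) = 1.6 x 10^-8 M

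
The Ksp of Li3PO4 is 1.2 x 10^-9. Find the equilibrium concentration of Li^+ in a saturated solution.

Li3PO4(s) <=> 3 Li^+ + PO4^3-
Ksp = [Li^+]^3[PO4^3-]
With molar solubility s: [Li^+] = 3s, [PO4^3-] = s.
Substituting: Ksp = (3s)^3s = 27s^4
s = (1.2 x 10^-9 / 27)^(1/4) = 2.58 × 10^-3 M
[Li^+] = 3s = 7.7 × 10^-3 M

[Li^+] = 7.7 × 10^-3 M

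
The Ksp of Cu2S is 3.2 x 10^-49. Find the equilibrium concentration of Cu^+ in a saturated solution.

Cu2S(s) ⇌ 2 Cu^+ + S^2-
Ksp = [Cu^+]^2[S^2-]
For each mole of Cu2S that dissolves: [Cu^+] = 2s, [S^2-] = s.
So Ksp = (2s)^2 × s = 4s^3
Solving, s = (3.2 x 10^-49/4)^(1/3) = 4.31 × 10^-17 M
[Cu^+] = 2s = 8.6 × 10^-17 M

[Cu^+] = 8.6 × 10^-17 M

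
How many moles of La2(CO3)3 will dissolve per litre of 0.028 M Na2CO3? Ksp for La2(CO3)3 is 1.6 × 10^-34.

La2(CO3)3(s) <=> 2 La^3+ + 3 CO3^2-
Ksp = [La^3+]^2[CO3^2-]^3
Let s be the molar solubility in this solution. [La^3+] = 2s, [CO3^2-] = 0.028 + 3s ≈ 0.028 (common-ion effect: CO3^2- is already 0.028 M).
Ksp ≈ (2s)^2 × (0.028)^3
s = 1.3 × 10^-15 M
Check: 3s = 4.0 × 10^-15 ≪ 0.028, so the approximation is valid.

s ≈ 1.3 × 10^-15 M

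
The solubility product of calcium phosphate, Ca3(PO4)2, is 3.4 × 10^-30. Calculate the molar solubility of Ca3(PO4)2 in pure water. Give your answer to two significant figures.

Ca3(PO4)2(s) <=> 3 Ca^2+(aq) + 2 PO4^3-(aq)
Ksp = [Ca^2+]^3[PO4^3-]^2
For each mole of Ca3(PO4)2 that dissolves: [Ca^2+] = 3s, [PO4^3-] = 2s.
So Ksp = (3s)^3 × (2s)^2 = 108s^5
Solving, s = (3.4 × 10^-30/108)^(1/5) = 5.0 x 10^-7 M

s ≈ 5.0 × 10^-7 M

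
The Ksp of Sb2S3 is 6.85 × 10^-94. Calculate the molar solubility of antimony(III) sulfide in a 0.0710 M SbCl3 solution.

Sb2S3(s) <=> 2 Sb^3+ + 3 S^2-
Ksp = [Sb^3+]^2[S^2-]^3
Let s be the molar solubility in this solution. [Sb^3+] = 0.0710 + 2s ≈ 0.0710, [S^2-] = 3s (Ksp is small, so little additional dissolves).
Ksp ≈ (0.0710)^2 × (3s)^3
s = 1.71 × 10^-31 M
Check: 2s = 3.4 x 10^-31 ≪ 0.0710, so the approximation is valid.

s ≈ 1.71 × 10^-31 M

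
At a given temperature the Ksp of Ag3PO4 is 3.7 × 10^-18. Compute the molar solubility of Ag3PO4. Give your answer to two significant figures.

Ag3PO4(s) ⇌ 3 Ag^+ + PO4^3-
Ksp = [Ag^+]^3[PO4^3-]
For each mole of Ag3PO4 that dissolves: [Ag^+] = 3s, [PO4^3-] = s.
Substituting: Ksp = (3s)^3s = 27s^4
Solving, s = (3.7 × 10^-18/27)^(1/4) = 1.9 x 10^-5 M

s ≈ 1.9 × 10^-5 M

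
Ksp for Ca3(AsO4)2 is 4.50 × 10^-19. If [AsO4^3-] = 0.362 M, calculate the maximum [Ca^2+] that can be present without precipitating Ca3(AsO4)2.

Ca3(AsO4)2(s) <=> 3 Ca^2+ + 2 AsO4^3-
Ksp = [Ca^2+]^3[AsO4^3-]^2
Precipitation begins when Q = Ksp. With [AsO4^3-] = 0.362 M:
4.50 × 10^-19 = (0.362)^2 × [Ca^2+]^3
[Ca^2+] = (4.50 × 10^-19 / 1.310 x 10^-1)^(1/3) = 1.51 × 10^-6 M

[Ca^2+] = 1.51 x 10^-6 M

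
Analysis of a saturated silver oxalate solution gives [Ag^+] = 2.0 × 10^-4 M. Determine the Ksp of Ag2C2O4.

Ag2C2O4(s) ⇌ 2 Ag^+(aq) + C2O4^2-(aq)
Stoichiometry gives [C2O4^2-] = (1/2)[Ag^+] = 1.00 x 10^-4 M.
Ksp = [Ag^+]^2[C2O4^2-]
Ksp = (2.0 x 10^-4)^2 × 1.00 × 10^-4 = 4.0 × 10^-12

Ksp ≈ 4.0e-12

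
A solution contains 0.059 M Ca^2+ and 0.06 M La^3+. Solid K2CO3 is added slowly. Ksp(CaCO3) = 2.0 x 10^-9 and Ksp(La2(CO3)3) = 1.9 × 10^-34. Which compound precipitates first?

La2(CO3)3

Precipitation of each salt starts when its ion product equals its Ksp.
For CaCO3: 2.0 x 10^-9 = 0.059 × [CO3^2-]  ⇒  [CO3^2-] = 3.4 x 10^-8 M.
For La2(CO3)3: 1.9 × 10^-34 = (0.06)^2 × [CO3^2-]^3  ⇒  [CO3^2-] = 3.8 x 10^-11 M.
The salt with the lower threshold [CO3^2-] precipitates first: La2(CO3)3.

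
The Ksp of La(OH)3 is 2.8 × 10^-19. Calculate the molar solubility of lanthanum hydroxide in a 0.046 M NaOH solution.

La(OH)3(s) <=> La^3+(aq) + 3 OH^-(aq)
Ksp = [La^3+][OH^-]^3
Let s = moles of La(OH)3 that dissolve per litre. [La^3+] = s, [OH^-] = 0.046 + 3s ≈ 0.046 (since OH^- from NaOH dominates).
Ksp ≈ s × (0.046)^3
s = 2.9 × 10^-15 M
Check: 3s = 8.6 x 10^-15 ≪ 0.046, so the approximation is valid.

s ≈ 2.9 × 10^-15 M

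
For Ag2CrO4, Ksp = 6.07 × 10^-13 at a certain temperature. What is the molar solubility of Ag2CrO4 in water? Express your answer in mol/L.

s = 5.33 x 10^-5 M

Ag2CrO4(s) ⇌ 2 Ag^+ + CrO4^2-
Ksp = [Ag^+]^2[CrO4^2-]
With molar solubility s: [Ag^+] = 2s, [CrO4^2-] = s.
Substituting: Ksp = (2s)^2s = 4s^3
s^3 = 6.07 × 10^-13 / 4, so s = 5.33 x 10^-5 M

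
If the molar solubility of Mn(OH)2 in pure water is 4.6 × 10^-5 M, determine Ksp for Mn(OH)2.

3.9 × 10^-13

Mn(OH)2(s) ⇌ Mn^2+(aq) + 2 OH^-(aq)
For each mole of Mn(OH)2 that dissolves: [Mn^2+] = s, [OH^-] = 2s.
Ksp = [Mn^2+][OH^-]^2
Ksp = s(2s)^2 = 4s^3
Ksp = 4 × (4.6 x 10^-5)^3 = 3.9 × 10^-13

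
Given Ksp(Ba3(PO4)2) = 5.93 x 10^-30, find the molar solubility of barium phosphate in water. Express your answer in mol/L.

s = 5.60e-7 M

Ba3(PO4)2(s) ⇌ 3 Ba^2+ + 2 PO4^3-
Ksp = [Ba^2+]^3[PO4^3-]^2
For each mole of Ba3(PO4)2 that dissolves: [Ba^2+] = 3s, [PO4^3-] = 2s.
So Ksp = (3s)^3 × (2s)^2 = 108s^5
Solving, s = (5.93 x 10^-30/108)^(1/5) = 5.60 × 10^-7 M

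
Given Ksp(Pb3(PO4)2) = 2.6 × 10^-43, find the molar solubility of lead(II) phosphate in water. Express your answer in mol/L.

1.2e-9 M

Pb3(PO4)2(s) ⇌ 3 Pb^2+(aq) + 2 PO4^3-(aq)
Ksp = [Pb^2+]^3[PO4^3-]^2
Let s = molar solubility. Then [Pb^2+] = 3s and [PO4^3-] = 2s.
Substituting: Ksp = (3s)^3(2s)^2 = 108s^5
Solving, s = (2.6 × 10^-43/108)^(1/5) = 1.2 x 10^-9 M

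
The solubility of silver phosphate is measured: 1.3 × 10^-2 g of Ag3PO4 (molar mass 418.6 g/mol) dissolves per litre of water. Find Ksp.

Molar solubility s = (1.3 × 10^-2 g/L) / (418.6 g/mol) = 3.11 × 10^-5 M.
Ag3PO4(s) ⇌ 3 Ag^+ + PO4^3-
For each mole of Ag3PO4 that dissolves: [Ag^+] = 3s, [PO4^3-] = s.
Ksp = [Ag^+]^3[PO4^3-]
So Ksp = (3s)^3 × s = 27s^4
Ksp = 27 × (3.11 × 10^-5)^4 = 2.5 x 10^-17

Ksp = 2.5 x 10^-17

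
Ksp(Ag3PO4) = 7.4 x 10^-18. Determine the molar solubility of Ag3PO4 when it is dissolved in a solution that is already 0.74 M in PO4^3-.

7.2 × 10^-7 M

Ag3PO4(s) ⇌ 3 Ag^+ + PO4^3-
Ksp = [Ag^+]^3[PO4^3-]
If s mol/L dissolves here, [Ag^+] = 3s, [PO4^3-] = 0.74 + s ≈ 0.74 (common-ion effect: PO4^3- is already 0.74 M).
Ksp ≈ (3s)^3 × 0.74
s = 7.2 x 10^-7 M
Check: s = 7.2 × 10^-7 ≪ 0.74, so the approximation is valid.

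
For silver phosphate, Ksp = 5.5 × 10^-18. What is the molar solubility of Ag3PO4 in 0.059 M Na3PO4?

Ag3PO4(s) <=> 3 Ag^+ + PO4^3-
Ksp = [Ag^+]^3[PO4^3-]
Let s = moles of Ag3PO4 that dissolve per litre. [Ag^+] = 3s, [PO4^3-] = 0.059 + s ≈ 0.059 (Ksp is small, so little additional dissolves).
Ksp ≈ (3s)^3 × 0.059
s = 1.5 × 10^-6 M
Check: s = 1.5 × 10^-6 ≪ 0.059, so the approximation is valid.

s = 1.5e-6 M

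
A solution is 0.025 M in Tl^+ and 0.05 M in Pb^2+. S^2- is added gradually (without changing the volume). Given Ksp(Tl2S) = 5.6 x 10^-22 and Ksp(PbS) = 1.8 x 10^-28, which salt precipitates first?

PbS

Precipitation of each salt starts when its ion product equals its Ksp.
For Tl2S: 5.6 x 10^-22 = (0.025)^2 × [S^2-]  ⇒  [S^2-] = 9.0 × 10^-19 M.
For PbS: 1.8 x 10^-28 = 0.05 × [S^2-]  ⇒  [S^2-] = 3.6 x 10^-27 M.
The salt with the lower threshold [S^2-] precipitates first: PbS.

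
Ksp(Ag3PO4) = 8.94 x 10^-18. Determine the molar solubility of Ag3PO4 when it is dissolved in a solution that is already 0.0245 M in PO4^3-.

Ag3PO4(s) <=> 3 Ag^+(aq) + PO4^3-(aq)
Ksp = [Ag^+]^3[PO4^3-]
Let s be the molar solubility in this solution. [Ag^+] = 3s, [PO4^3-] = 0.0245 + s ≈ 0.0245 (common-ion effect: PO4^3- is already 0.0245 M).
Ksp ≈ (3s)^3 × 0.0245
s = 2.38 × 10^-6 M
Check: s = 2.4 x 10^-6 ≪ 0.0245, so the approximation is valid.

2.38e-6 M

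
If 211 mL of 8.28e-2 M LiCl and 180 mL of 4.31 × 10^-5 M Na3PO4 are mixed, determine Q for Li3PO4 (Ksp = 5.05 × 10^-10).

Q ≈ 1.77e-9

Total volume = 211 + 180 = 391 mL.
[Li^+] = 8.28 x 10^-2 × (211/391) = 4.468 × 10^-2 M
[PO4^3-] = 4.31 x 10^-5 × (180/391) = 1.984 x 10^-5 M
Li3PO4(s) <=> 3 Li^+(aq) + PO4^3-(aq), so Q = [Li^+]^3[PO4^3-]
Q = (4.468 × 10^-2)^3(1.984 x 10^-5) = 1.77 × 10^-9
Q > Ksp, so Li3PO4 will precipitate.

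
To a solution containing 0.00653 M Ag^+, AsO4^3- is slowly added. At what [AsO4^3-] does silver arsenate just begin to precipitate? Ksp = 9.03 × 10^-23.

Ag3AsO4(s) ⇌ 3 Ag^+(aq) + AsO4^3-(aq)
Ksp = [Ag^+]^3[AsO4^3-]
Precipitation begins when Q = Ksp. With [Ag^+] = 0.00653 M:
9.03 × 10^-23 = (0.00653)^3 × [AsO4^3-]
[AsO4^3-] = (9.03 × 10^-23 / 2.784 × 10^-7) = 3.24 x 10^-16 M

3.24 x 10^-16 M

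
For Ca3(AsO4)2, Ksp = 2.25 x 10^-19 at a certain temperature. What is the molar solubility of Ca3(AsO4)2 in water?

Ca3(AsO4)2(s) ⇌ 3 Ca^2+ + 2 AsO4^3-
Ksp = [Ca^2+]^3[AsO4^3-]^2
For each mole of Ca3(AsO4)2 that dissolves: [Ca^2+] = 3s, [AsO4^3-] = 2s.
Ksp = (3s)^3(2s)^2 = 108s^5
Solving, s = (2.25 x 10^-19/108)^(1/5) = 7.31 × 10^-5 M

s = 7.31e-5 M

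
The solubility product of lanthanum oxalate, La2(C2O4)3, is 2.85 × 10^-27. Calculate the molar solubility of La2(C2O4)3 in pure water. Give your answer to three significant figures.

s ≈ 1.92e-6 M

La2(C2O4)3(s) <=> 2 La^3+ + 3 C2O4^2-
Ksp = [La^3+]^2[C2O4^2-]^3
With molar solubility s: [La^3+] = 2s, [C2O4^2-] = 3s.
Substituting: Ksp = (2s)^2(3s)^3 = 108s^5
s = (2.85 × 10^-27 / 108)^(1/5) = 1.92 x 10^-6 M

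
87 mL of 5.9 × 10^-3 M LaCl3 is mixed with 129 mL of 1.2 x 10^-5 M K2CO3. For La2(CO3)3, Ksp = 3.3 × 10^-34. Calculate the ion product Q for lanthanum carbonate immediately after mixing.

Total volume = 87 + 129 = 216 mL.
[La^3+] = 5.9 × 10^-3 × (87/216) = 2.38 x 10^-3 M
[CO3^2-] = 1.2 x 10^-5 × (129/216) = 7.17 × 10^-6 M
La2(CO3)3(s) <=> 2 La^3+ + 3 CO3^2-, so Q = [La^3+]^2[CO3^2-]^3
Q = (2.38 x 10^-3)^2(7.17 × 10^-6)^3 = 2.1 × 10^-21
Q > Ksp, so La2(CO3)3 will precipitate.

Q ≈ 2.1 × 10^-21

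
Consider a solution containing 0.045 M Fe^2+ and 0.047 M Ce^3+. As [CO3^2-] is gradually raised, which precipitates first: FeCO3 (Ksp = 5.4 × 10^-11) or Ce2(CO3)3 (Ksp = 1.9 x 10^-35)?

Ce2(CO3)3

Precipitation of each salt starts when its ion product equals its Ksp.
For FeCO3: 5.4 × 10^-11 = 0.045 × [CO3^2-]  ⇒  [CO3^2-] = 1.2 × 10^-9 M.
For Ce2(CO3)3: 1.9 x 10^-35 = (0.047)^2 × [CO3^2-]^3  ⇒  [CO3^2-] = 2.0 x 10^-11 M.
The salt with the lower threshold [CO3^2-] precipitates first: Ce2(CO3)3.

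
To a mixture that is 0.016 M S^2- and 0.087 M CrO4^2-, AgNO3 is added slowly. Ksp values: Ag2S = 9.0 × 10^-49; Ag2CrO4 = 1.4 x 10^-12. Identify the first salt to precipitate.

Precipitation of each salt starts when its ion product equals its Ksp.
For Ag2S: 9.0 × 10^-49 = 0.016 × [Ag^+]^2  ⇒  [Ag^+] = 7.5 x 10^-24 M.
For Ag2CrO4: 1.4 x 10^-12 = 0.087 × [Ag^+]^2  ⇒  [Ag^+] = 4.0 x 10^-6 M.
The salt with the lower threshold [Ag^+] precipitates first: Ag2S.

Ag2S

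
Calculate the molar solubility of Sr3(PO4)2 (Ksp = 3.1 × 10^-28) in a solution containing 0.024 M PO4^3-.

s = 2.7 × 10^-9 M

Sr3(PO4)2(s) ⇌ 3 Sr^2+(aq) + 2 PO4^3-(aq)
Ksp = [Sr^2+]^3[PO4^3-]^2
If s mol/L dissolves here, [Sr^2+] = 3s, [PO4^3-] = 0.024 + 2s ≈ 0.024 (Ksp is small, so little additional dissolves).
Ksp ≈ (3s)^3 × (0.024)^2
s = 2.7 x 10^-9 M
Check: 2s = 5.4 × 10^-9 ≪ 0.024, so the approximation is valid.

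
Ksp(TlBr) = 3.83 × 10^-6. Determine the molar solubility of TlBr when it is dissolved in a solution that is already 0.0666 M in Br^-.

s ≈ 5.75 × 10^-5 M

TlBr(s) <=> Tl^+(aq) + Br^-(aq)
Ksp = [Tl^+][Br^-]
Let s be the molar solubility in this solution. [Tl^+] = s, [Br^-] = 0.0666 + s ≈ 0.0666 (since the Br^- already present dominates).
Ksp ≈ s × 0.0666
s = 5.75 × 10^-5 M
Check: s = 5.8 × 10^-5 ≪ 0.0666, so the approximation is valid.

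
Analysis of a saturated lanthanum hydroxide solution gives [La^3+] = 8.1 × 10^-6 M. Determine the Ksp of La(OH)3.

Ksp ≈ 1.2 × 10^-19

La(OH)3(s) <=> La^3+(aq) + 3 OH^-(aq)
Stoichiometry gives [OH^-] = (3/1)[La^3+] = 2.43 x 10^-5 M.
Ksp = [La^3+][OH^-]^3
Ksp = 8.1 × 10^-6 × (2.43 × 10^-5)^3 = 1.2 x 10^-19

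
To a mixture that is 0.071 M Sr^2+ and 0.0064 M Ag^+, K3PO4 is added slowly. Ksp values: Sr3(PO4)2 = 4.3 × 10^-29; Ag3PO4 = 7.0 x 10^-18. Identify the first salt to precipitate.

Sr3(PO4)2

Precipitation of each salt starts when its ion product equals its Ksp.
For Sr3(PO4)2: 4.3 × 10^-29 = (0.071)^3 × [PO4^3-]^2  ⇒  [PO4^3-] = 3.5 × 10^-13 M.
For Ag3PO4: 7.0 x 10^-18 = (0.0064)^3 × [PO4^3-]  ⇒  [PO4^3-] = 2.7 × 10^-11 M.
The salt with the lower threshold [PO4^3-] precipitates first: Sr3(PO4)2.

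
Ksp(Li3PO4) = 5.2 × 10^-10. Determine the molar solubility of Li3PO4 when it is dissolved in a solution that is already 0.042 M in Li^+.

Li3PO4(s) ⇌ 3 Li^+ + PO4^3-
Ksp = [Li^+]^3[PO4^3-]
If s mol/L dissolves here, [Li^+] = 0.042 + 3s ≈ 0.042, [PO4^3-] = s (since the Li^+ already present dominates).
Ksp ≈ (0.042)^3 × s
s = 7.0 x 10^-6 M
Check: 3s = 2.1 × 10^-5 ≪ 0.042, so the approximation is valid.

s ≈ 7.0e-6 M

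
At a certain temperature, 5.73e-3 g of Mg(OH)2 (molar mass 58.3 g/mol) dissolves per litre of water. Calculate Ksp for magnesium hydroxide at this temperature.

Molar solubility s = (5.73 × 10^-3 g/L) / (58.3 g/mol) = 9.828 × 10^-5 M.
Mg(OH)2(s) ⇌ Mg^2+ + 2 OH^-
If s mol/L of Mg(OH)2 dissolves, [Mg^2+] = s and [OH^-] = 2s.
Ksp = [Mg^2+][OH^-]^2
So Ksp = s × (2s)^2 = 4s^3
With s = 9.828 × 10^-5: Ksp = 3.80 x 10^-12

Ksp ≈ 3.80 x 10^-12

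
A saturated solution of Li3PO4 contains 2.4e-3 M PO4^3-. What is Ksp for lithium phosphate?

Li3PO4(s) ⇌ 3 Li^+(aq) + PO4^3-(aq)
Stoichiometry gives [Li^+] = (3/1)[PO4^3-] = 7.20 × 10^-3 M.
Ksp = [Li^+]^3[PO4^3-]
Ksp = (7.20 × 10^-3)^3 × 2.4 x 10^-3 = 9.0 x 10^-10

9.0 × 10^-10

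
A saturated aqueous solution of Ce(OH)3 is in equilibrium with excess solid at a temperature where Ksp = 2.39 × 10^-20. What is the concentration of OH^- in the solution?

1.64 x 10^-5 M

Ce(OH)3(s) ⇌ Ce^3+(aq) + 3 OH^-(aq)
Ksp = [Ce^3+][OH^-]^3
If s mol/L of Ce(OH)3 dissolves, [Ce^3+] = s and [OH^-] = 3s.
Ksp = s(3s)^3 = 27s^4
s^4 = 2.39 × 10^-20 / 27, so s = 5.455 × 10^-6 M
[OH^-] = 3s = 1.64 × 10^-5 M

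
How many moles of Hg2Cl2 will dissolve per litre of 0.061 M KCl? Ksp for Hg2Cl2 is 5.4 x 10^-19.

1.5 x 10^-16 M

Hg2Cl2(s) ⇌ Hg2^2+(aq) + 2 Cl^-(aq)
Ksp = [Hg2^2+][Cl^-]^2
If s mol/L dissolves here, [Hg2^2+] = s, [Cl^-] = 0.061 + 2s ≈ 0.061 (Ksp is small, so little additional dissolves).
Ksp ≈ s × (0.061)^2
s = 1.5 × 10^-16 M
Check: 2s = 2.9 × 10^-16 ≪ 0.061, so the approximation is valid.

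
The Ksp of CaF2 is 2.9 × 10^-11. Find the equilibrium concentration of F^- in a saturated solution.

[F^-] ≈ 3.9 × 10^-4 M

CaF2(s) ⇌ Ca^2+ + 2 F^-
Ksp = [Ca^2+][F^-]^2
With molar solubility s: [Ca^2+] = s, [F^-] = 2s.
Ksp = s(2s)^2 = 4s^3
s^3 = 2.9 × 10^-11 / 4, so s = 1.94 x 10^-4 M
[F^-] = 2s = 3.9 x 10^-4 M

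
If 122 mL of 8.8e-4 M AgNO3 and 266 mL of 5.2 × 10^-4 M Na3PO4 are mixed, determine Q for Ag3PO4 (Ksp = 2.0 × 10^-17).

Q = 7.6 × 10^-15

Total volume = 122 + 266 = 388 mL.
[Ag^+] = 8.8 × 10^-4 × (122/388) = 2.77 x 10^-4 M
[PO4^3-] = 5.2 x 10^-4 × (266/388) = 3.56 × 10^-4 M
Ag3PO4(s) ⇌ 3 Ag^+(aq) + PO4^3-(aq), so Q = [Ag^+]^3[PO4^3-]
Q = (2.77 × 10^-4)^3(3.56 × 10^-4) = 7.6 × 10^-15
Q > Ksp, so Ag3PO4 will precipitate.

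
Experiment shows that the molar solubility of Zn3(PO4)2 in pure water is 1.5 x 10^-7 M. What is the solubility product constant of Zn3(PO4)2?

8.2e-33

Zn3(PO4)2(s) ⇌ 3 Zn^2+(aq) + 2 PO4^3-(aq)
With molar solubility s: [Zn^2+] = 3s, [PO4^3-] = 2s.
Ksp = [Zn^2+]^3[PO4^3-]^2
Ksp = (3s)^3(2s)^2 = 108s^5
With s = 1.5 x 10^-7: Ksp = 8.2 × 10^-33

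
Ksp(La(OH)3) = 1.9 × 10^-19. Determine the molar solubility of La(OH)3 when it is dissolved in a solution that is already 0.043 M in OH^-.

s = 2.4e-15 M

La(OH)3(s) ⇌ La^3+(aq) + 3 OH^-(aq)
Ksp = [La^3+][OH^-]^3
Let s be the molar solubility in this solution. [La^3+] = s, [OH^-] = 0.043 + 3s ≈ 0.043 (since the OH^- already present dominates).
Ksp ≈ s × (0.043)^3
s = 2.4 × 10^-15 M
Check: 3s = 7.2 × 10^-15 ≪ 0.043, so the approximation is valid.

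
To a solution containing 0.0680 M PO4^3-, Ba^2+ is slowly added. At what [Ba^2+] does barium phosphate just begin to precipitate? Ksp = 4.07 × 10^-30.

[Ba^2+] ≈ 9.58 x 10^-10 M

Ba3(PO4)2(s) ⇌ 3 Ba^2+(aq) + 2 PO4^3-(aq)
Ksp = [Ba^2+]^3[PO4^3-]^2
Precipitation begins when Q = Ksp. With [PO4^3-] = 0.0680 M:
4.07 × 10^-30 = (0.0680)^2 × [Ba^2+]^3
[Ba^2+] = (4.07 × 10^-30 / 4.624 × 10^-3)^(1/3) = 9.58 x 10^-10 M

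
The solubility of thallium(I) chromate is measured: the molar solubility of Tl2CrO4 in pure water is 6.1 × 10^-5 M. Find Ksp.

Tl2CrO4(s) <=> 2 Tl^+(aq) + CrO4^2-(aq)
For each mole of Tl2CrO4 that dissolves: [Tl^+] = 2s, [CrO4^2-] = s.
Ksp = [Tl^+]^2[CrO4^2-]
So Ksp = (2s)^2 × s = 4s^3
With s = 6.1 × 10^-5: Ksp = 9.1 x 10^-13

9.1 × 10^-13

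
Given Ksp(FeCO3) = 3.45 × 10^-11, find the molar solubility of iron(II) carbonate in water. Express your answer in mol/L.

FeCO3(s) ⇌ Fe^2+(aq) + CO3^2-(aq)
Ksp = [Fe^2+][CO3^2-]
Let s = molar solubility. Then [Fe^2+] = s and [CO3^2-] = s.
Ksp = s^2
s = (3.45 × 10^-11)^(1/2) = 5.87 x 10^-6 M

s ≈ 5.87 × 10^-6 M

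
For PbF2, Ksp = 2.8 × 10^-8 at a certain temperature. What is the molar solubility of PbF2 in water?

PbF2(s) ⇌ Pb^2+ + 2 F^-
Ksp = [Pb^2+][F^-]^2
Let s = molar solubility. Then [Pb^2+] = s and [F^-] = 2s.
Substituting: Ksp = s(2s)^2 = 4s^3
Solving, s = (2.8 × 10^-8/4)^(1/3) = 1.9 × 10^-3 M

s = 1.9 × 10^-3 M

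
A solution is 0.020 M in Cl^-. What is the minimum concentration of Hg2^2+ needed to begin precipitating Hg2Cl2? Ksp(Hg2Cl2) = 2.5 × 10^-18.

6.3e-15 M

Hg2Cl2(s) ⇌ Hg2^2+(aq) + 2 Cl^-(aq)
Ksp = [Hg2^2+][Cl^-]^2
Precipitation begins when Q = Ksp. With [Cl^-] = 0.020 M:
2.5 × 10^-18 = (0.020)^2 × [Hg2^2+]
[Hg2^2+] = (2.5 × 10^-18 / 4.00 x 10^-4) = 6.3 × 10^-15 M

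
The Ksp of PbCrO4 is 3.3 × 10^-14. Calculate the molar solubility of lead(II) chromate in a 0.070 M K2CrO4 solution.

s ≈ 4.7e-13 M

PbCrO4(s) ⇌ Pb^2+ + CrO4^2-
Ksp = [Pb^2+][CrO4^2-]
Let s = moles of PbCrO4 that dissolve per litre. [Pb^2+] = s, [CrO4^2-] = 0.070 + s ≈ 0.070 (Ksp is small, so little additional dissolves).
Ksp ≈ s × 0.070
s = 4.7 x 10^-13 M
Check: s = 4.7 × 10^-13 ≪ 0.070, so the approximation is valid.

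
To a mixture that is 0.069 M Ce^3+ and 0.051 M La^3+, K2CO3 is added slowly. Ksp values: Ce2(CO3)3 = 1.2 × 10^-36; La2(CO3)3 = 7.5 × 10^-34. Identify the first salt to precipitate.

Precipitation of each salt starts when its ion product equals its Ksp.
For Ce2(CO3)3: 1.2 × 10^-36 = (0.069)^2 × [CO3^2-]^3  ⇒  [CO3^2-] = 6.3 x 10^-12 M.
For La2(CO3)3: 7.5 × 10^-34 = (0.051)^2 × [CO3^2-]^3  ⇒  [CO3^2-] = 6.6 x 10^-11 M.
The salt with the lower threshold [CO3^2-] precipitates first: Ce2(CO3)3.

Ce2(CO3)3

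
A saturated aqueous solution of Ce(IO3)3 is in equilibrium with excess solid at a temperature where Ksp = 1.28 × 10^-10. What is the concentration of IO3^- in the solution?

Ce(IO3)3(s) ⇌ Ce^3+(aq) + 3 IO3^-(aq)
Ksp = [Ce^3+][IO3^-]^3
Let s = molar solubility. Then [Ce^3+] = s and [IO3^-] = 3s.
Ksp = s(3s)^3 = 27s^4
s^4 = 1.28 × 10^-10 / 27, so s = 1.476 × 10^-3 M
[IO3^-] = 3s = 4.43 x 10^-3 M

[IO3^-] = 4.43 × 10^-3 M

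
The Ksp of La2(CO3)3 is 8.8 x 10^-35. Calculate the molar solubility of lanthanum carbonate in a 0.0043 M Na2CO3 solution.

1.7 × 10^-14 M

La2(CO3)3(s) ⇌ 2 La^3+(aq) + 3 CO3^2-(aq)
Ksp = [La^3+]^2[CO3^2-]^3
Let s be the molar solubility in this solution. [La^3+] = 2s, [CO3^2-] = 0.0043 + 3s ≈ 0.0043 (common-ion effect: CO3^2- is already 0.0043 M).
Ksp ≈ (2s)^2 × (0.0043)^3
s = 1.7 × 10^-14 M
Check: 3s = 5.0 × 10^-14 ≪ 0.0043, so the approximation is valid.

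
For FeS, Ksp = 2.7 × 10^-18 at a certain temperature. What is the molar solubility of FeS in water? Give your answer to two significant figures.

1.6 × 10^-9 M

FeS(s) ⇌ Fe^2+ + S^2-
Ksp = [Fe^2+][S^2-]
Let s = molar solubility. Then [Fe^2+] = s and [S^2-] = s.
Ksp = s × s = s^2
s = √(2.7 × 10^-18) = 1.6 x 10^-9 M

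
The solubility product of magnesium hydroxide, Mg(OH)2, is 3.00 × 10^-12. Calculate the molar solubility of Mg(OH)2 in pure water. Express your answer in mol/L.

Mg(OH)2(s) ⇌ Mg^2+(aq) + 2 OH^-(aq)
Ksp = [Mg^2+][OH^-]^2
Let s = molar solubility. Then [Mg^2+] = s and [OH^-] = 2s.
Ksp = s(2s)^2 = 4s^3
s = (3.00 × 10^-12 / 4)^(1/3) = 9.09 × 10^-5 M

9.09e-5 M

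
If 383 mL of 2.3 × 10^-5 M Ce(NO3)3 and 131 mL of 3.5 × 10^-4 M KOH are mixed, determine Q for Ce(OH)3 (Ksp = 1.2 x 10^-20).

Q ≈ 1.2e-17

Total volume = 383 + 131 = 514 mL.
[Ce^3+] = 2.3 × 10^-5 × (383/514) = 1.71 × 10^-5 M
[OH^-] = 3.5 × 10^-4 × (131/514) = 8.92 × 10^-5 M
Ce(OH)3(s) <=> Ce^3+ + 3 OH^-, so Q = [Ce^3+][OH^-]^3
Q = (1.71 x 10^-5)(8.92 x 10^-5)^3 = 1.2 × 10^-17
Q > Ksp, so Ce(OH)3 will precipitate.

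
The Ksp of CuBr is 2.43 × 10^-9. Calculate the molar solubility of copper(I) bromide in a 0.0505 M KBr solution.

CuBr(s) ⇌ Cu^+(aq) + Br^-(aq)
Ksp = [Cu^+][Br^-]
If s mol/L dissolves here, [Cu^+] = s, [Br^-] = 0.0505 + s ≈ 0.0505 (since Br^- from KBr dominates).
Ksp ≈ s × 0.0505
s = 4.81 x 10^-8 M
Check: s = 4.8 x 10^-8 ≪ 0.0505, so the approximation is valid.

s ≈ 4.81e-8 M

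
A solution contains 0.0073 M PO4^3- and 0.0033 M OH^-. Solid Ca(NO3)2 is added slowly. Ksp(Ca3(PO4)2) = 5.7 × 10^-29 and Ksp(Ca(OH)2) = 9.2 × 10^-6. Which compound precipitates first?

Each salt begins to precipitate when Q = Ksp, i.e. when [Ca^2+] reaches its threshold.
For Ca3(PO4)2: 5.7 × 10^-29 = (0.0073)^2 × [Ca^2+]^3  ⇒  [Ca^2+] = 1.0 × 10^-8 M.
For Ca(OH)2: 9.2 × 10^-6 = (0.0033)^2 × [Ca^2+]  ⇒  [Ca^2+] = 8.4 × 10^-1 M.
The salt with the lower threshold [Ca^2+] precipitates first: Ca3(PO4)2.

Ca3(PO4)2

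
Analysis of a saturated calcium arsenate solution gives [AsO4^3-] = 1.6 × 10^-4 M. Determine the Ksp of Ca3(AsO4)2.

Ksp = 3.5e-19

Ca3(AsO4)2(s) <=> 3 Ca^2+ + 2 AsO4^3-
Stoichiometry gives [Ca^2+] = (3/2)[AsO4^3-] = 2.40 × 10^-4 M.
Ksp = [Ca^2+]^3[AsO4^3-]^2
Ksp = (2.40 x 10^-4)^3 × (1.6 × 10^-4)^2 = 3.5 x 10^-19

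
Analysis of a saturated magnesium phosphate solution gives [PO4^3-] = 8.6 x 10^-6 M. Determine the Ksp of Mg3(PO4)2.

1.6e-25

Mg3(PO4)2(s) ⇌ 3 Mg^2+(aq) + 2 PO4^3-(aq)
Stoichiometry gives [Mg^2+] = (3/2)[PO4^3-] = 1.29 x 10^-5 M.
Ksp = [Mg^2+]^3[PO4^3-]^2
Ksp = (1.29 × 10^-5)^3 × (8.6 x 10^-6)^2 = 1.6 × 10^-25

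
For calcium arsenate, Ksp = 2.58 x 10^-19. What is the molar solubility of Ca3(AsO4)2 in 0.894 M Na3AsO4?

Ca3(AsO4)2(s) <=> 3 Ca^2+ + 2 AsO4^3-
Ksp = [Ca^2+]^3[AsO4^3-]^2
If s mol/L dissolves here, [Ca^2+] = 3s, [AsO4^3-] = 0.894 + 2s ≈ 0.894 (Ksp is small, so little additional dissolves).
Ksp ≈ (3s)^3 × (0.894)^2
s = 2.29 × 10^-7 M
Check: 2s = 4.6 × 10^-7 ≪ 0.894, so the approximation is valid.

s ≈ 2.29 × 10^-7 M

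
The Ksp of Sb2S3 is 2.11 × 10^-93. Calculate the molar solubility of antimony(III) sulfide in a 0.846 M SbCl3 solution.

Sb2S3(s) <=> 2 Sb^3+(aq) + 3 S^2-(aq)
Ksp = [Sb^3+]^2[S^2-]^3
If s mol/L dissolves here, [Sb^3+] = 0.846 + 2s ≈ 0.846, [S^2-] = 3s (since Sb^3+ from SbCl3 dominates).
Ksp ≈ (0.846)^2 × (3s)^3
s = 4.78 x 10^-32 M
Check: 2s = 9.6 x 10^-32 ≪ 0.846, so the approximation is valid.

s = 4.78 × 10^-32 M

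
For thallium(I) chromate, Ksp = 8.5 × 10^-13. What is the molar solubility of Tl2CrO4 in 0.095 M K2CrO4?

Tl2CrO4(s) ⇌ 2 Tl^+(aq) + CrO4^2-(aq)
Ksp = [Tl^+]^2[CrO4^2-]
If s mol/L dissolves here, [Tl^+] = 2s, [CrO4^2-] = 0.095 + s ≈ 0.095 (since CrO4^2- from K2CrO4 dominates).
Ksp ≈ (2s)^2 × 0.095
s = 1.5 × 10^-6 M
Check: s = 1.5 × 10^-6 ≪ 0.095, so the approximation is valid.

s = 1.5 × 10^-6 M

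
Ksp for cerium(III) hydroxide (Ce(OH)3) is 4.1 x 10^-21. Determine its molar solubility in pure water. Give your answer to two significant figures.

Ce(OH)3(s) ⇌ Ce^3+ + 3 OH^-
Ksp = [Ce^3+][OH^-]^3
Let s = molar solubility. Then [Ce^3+] = s and [OH^-] = 3s.
Substituting: Ksp = s(3s)^3 = 27s^4
s = (4.1 x 10^-21 / 27)^(1/4) = 3.5 × 10^-6 M

s ≈ 3.5 x 10^-6 M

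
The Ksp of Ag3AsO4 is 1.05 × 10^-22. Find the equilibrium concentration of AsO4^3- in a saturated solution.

[AsO4^3-] ≈ 1.40 × 10^-6 M

Ag3AsO4(s) ⇌ 3 Ag^+(aq) + AsO4^3-(aq)
Ksp = [Ag^+]^3[AsO4^3-]
For each mole of Ag3AsO4 that dissolves: [Ag^+] = 3s, [AsO4^3-] = s.
Ksp = (3s)^3s = 27s^4
s^4 = 1.05 × 10^-22 / 27, so s = 1.404 × 10^-6 M
[AsO4^3-] = s = 1.40 × 10^-6 M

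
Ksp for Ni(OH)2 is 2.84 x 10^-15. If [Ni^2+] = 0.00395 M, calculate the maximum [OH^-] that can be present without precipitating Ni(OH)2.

Ni(OH)2(s) <=> Ni^2+(aq) + 2 OH^-(aq)
Ksp = [Ni^2+][OH^-]^2
Precipitation begins when Q = Ksp. With [Ni^2+] = 0.00395 M:
2.84 x 10^-15 = (0.00395) × [OH^-]^2
[OH^-] = (2.84 x 10^-15 / 3.95 x 10^-3)^(1/2) = 8.48 x 10^-7 M

[OH^-] = 8.48 × 10^-7 M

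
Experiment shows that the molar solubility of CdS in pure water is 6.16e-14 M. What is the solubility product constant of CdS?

Ksp = 3.79 x 10^-27

CdS(s) <=> Cd^2+(aq) + S^2-(aq)
Let s = molar solubility. Then [Cd^2+] = s and [S^2-] = s.
Ksp = [Cd^2+][S^2-]
Ksp = (s)(s) = s^2
Ksp = (6.16 × 10^-14)^2 = 3.79 × 10^-27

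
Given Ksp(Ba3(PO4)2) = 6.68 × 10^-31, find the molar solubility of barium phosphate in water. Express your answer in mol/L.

s ≈ 3.62 × 10^-7 M

Ba3(PO4)2(s) ⇌ 3 Ba^2+ + 2 PO4^3-
Ksp = [Ba^2+]^3[PO4^3-]^2
If s mol/L of Ba3(PO4)2 dissolves, [Ba^2+] = 3s and [PO4^3-] = 2s.
So Ksp = (3s)^3 × (2s)^2 = 108s^5
s = (6.68 × 10^-31 / 108)^(1/5) = 3.62 × 10^-7 M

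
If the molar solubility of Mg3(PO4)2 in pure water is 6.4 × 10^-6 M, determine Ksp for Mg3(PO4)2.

1.2 x 10^-24

Mg3(PO4)2(s) ⇌ 3 Mg^2+ + 2 PO4^3-
For each mole of Mg3(PO4)2 that dissolves: [Mg^2+] = 3s, [PO4^3-] = 2s.
Ksp = [Mg^2+]^3[PO4^3-]^2
Substituting: Ksp = (3s)^3(2s)^2 = 108s^5
Ksp = 108 × (6.4 × 10^-6)^5 = 1.2 × 10^-24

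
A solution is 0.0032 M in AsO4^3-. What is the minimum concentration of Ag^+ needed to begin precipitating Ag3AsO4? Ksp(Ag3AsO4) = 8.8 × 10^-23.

[Ag^+] = 3.0e-7 M

Ag3AsO4(s) ⇌ 3 Ag^+(aq) + AsO4^3-(aq)
Ksp = [Ag^+]^3[AsO4^3-]
Precipitation begins when Q = Ksp. With [AsO4^3-] = 0.0032 M:
8.8 × 10^-23 = (0.0032) × [Ag^+]^3
[Ag^+] = (8.8 × 10^-23 / 3.2 × 10^-3)^(1/3) = 3.0 × 10^-7 M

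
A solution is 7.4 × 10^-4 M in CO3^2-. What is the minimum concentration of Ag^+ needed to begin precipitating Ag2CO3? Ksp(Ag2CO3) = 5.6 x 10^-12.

8.7 × 10^-5 M

Ag2CO3(s) ⇌ 2 Ag^+(aq) + CO3^2-(aq)
Ksp = [Ag^+]^2[CO3^2-]
Precipitation begins when Q = Ksp. With [CO3^2-] = 7.4 × 10^-4 M:
5.6 x 10^-12 = (7.4 × 10^-4) × [Ag^+]^2
[Ag^+] = (5.6 x 10^-12 / 7.4 × 10^-4)^(1/2) = 8.7 x 10^-5 M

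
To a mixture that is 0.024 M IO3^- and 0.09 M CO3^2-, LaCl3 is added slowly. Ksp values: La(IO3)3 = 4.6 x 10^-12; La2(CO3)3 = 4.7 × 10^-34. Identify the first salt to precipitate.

Precipitation of each salt starts when its ion product equals its Ksp.
For La(IO3)3: 4.6 x 10^-12 = (0.024)^3 × [La^3+]  ⇒  [La^3+] = 3.3 x 10^-7 M.
For La2(CO3)3: 4.7 × 10^-34 = (0.09)^3 × [La^3+]^2  ⇒  [La^3+] = 8.0 × 10^-16 M.
The salt with the lower threshold [La^3+] precipitates first: La2(CO3)3.

La2(CO3)3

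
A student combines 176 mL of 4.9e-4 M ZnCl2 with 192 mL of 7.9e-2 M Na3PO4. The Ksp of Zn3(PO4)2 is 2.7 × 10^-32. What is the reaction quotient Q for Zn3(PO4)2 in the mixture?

2.2e-14

Total volume = 176 + 192 = 368 mL.
[Zn^2+] = 4.9 × 10^-4 × (176/368) = 2.34 x 10^-4 M
[PO4^3-] = 7.9 × 10^-2 × (192/368) = 4.12 × 10^-2 M
Zn3(PO4)2(s) ⇌ 3 Zn^2+ + 2 PO4^3-, so Q = [Zn^2+]^3[PO4^3-]^2
Q = (2.34 × 10^-4)^3(4.12 x 10^-2)^2 = 2.2 × 10^-14
Q > Ksp, so Zn3(PO4)2 will precipitate.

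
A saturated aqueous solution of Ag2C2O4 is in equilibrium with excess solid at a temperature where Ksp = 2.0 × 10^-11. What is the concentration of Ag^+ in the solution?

3.4e-4 M

Ag2C2O4(s) ⇌ 2 Ag^+ + C2O4^2-
Ksp = [Ag^+]^2[C2O4^2-]
For each mole of Ag2C2O4 that dissolves: [Ag^+] = 2s, [C2O4^2-] = s.
Ksp = (2s)^2s = 4s^3
s = (2.0 × 10^-11 / 4)^(1/3) = 1.71 x 10^-4 M
[Ag^+] = 2s = 3.4 × 10^-4 M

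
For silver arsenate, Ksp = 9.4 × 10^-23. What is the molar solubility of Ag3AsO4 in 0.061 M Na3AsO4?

s = 3.9e-8 M

Ag3AsO4(s) ⇌ 3 Ag^+(aq) + AsO4^3-(aq)
Ksp = [Ag^+]^3[AsO4^3-]
If s mol/L dissolves here, [Ag^+] = 3s, [AsO4^3-] = 0.061 + s ≈ 0.061 (since AsO4^3- from Na3AsO4 dominates).
Ksp ≈ (3s)^3 × 0.061
s = 3.9 × 10^-8 M
Check: s = 3.9 × 10^-8 ≪ 0.061, so the approximation is valid.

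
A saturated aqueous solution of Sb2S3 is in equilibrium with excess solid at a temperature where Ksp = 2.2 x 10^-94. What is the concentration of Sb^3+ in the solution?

Sb2S3(s) <=> 2 Sb^3+(aq) + 3 S^2-(aq)
Ksp = [Sb^3+]^2[S^2-]^3
With molar solubility s: [Sb^3+] = 2s, [S^2-] = 3s.
Ksp = (2s)^2(3s)^3 = 108s^5
s = (2.2 x 10^-94 / 108)^(1/5) = 7.27 × 10^-20 M
[Sb^3+] = 2s = 1.5 × 10^-19 M

[Sb^3+] ≈ 1.5 × 10^-19 M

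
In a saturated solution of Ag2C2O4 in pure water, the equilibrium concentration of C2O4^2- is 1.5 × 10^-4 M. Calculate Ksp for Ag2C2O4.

Ag2C2O4(s) ⇌ 2 Ag^+(aq) + C2O4^2-(aq)
Stoichiometry gives [Ag^+] = (2/1)[C2O4^2-] = 3.00 x 10^-4 M.
Ksp = [Ag^+]^2[C2O4^2-]
Ksp = (3.00 × 10^-4)^2 × 1.5 x 10^-4 = 1.4 × 10^-11

1.4 × 10^-11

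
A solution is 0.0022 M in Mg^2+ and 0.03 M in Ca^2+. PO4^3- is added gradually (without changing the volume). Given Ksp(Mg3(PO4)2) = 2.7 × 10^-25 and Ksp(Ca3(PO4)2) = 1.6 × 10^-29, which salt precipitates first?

Precipitation of each salt starts when its ion product equals its Ksp.
For Mg3(PO4)2: 2.7 × 10^-25 = (0.0022)^3 × [PO4^3-]^2  ⇒  [PO4^3-] = 5.0 × 10^-9 M.
For Ca3(PO4)2: 1.6 × 10^-29 = (0.03)^3 × [PO4^3-]^2  ⇒  [PO4^3-] = 7.7 × 10^-13 M.
The salt with the lower threshold [PO4^3-] precipitates first: Ca3(PO4)2.

Ca3(PO4)2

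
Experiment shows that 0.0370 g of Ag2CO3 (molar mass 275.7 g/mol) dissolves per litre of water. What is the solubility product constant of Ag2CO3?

Molar solubility s = (3.70 × 10^-2 g/L) / (275.7 g/mol) = 1.342 × 10^-4 M.
Ag2CO3(s) <=> 2 Ag^+(aq) + CO3^2-(aq)
Let s = molar solubility. Then [Ag^+] = 2s and [CO3^2-] = s.
Ksp = [Ag^+]^2[CO3^2-]
So Ksp = (2s)^2 × s = 4s^3
With s = 1.342 × 10^-4: Ksp = 9.67 x 10^-12

Ksp ≈ 9.67e-12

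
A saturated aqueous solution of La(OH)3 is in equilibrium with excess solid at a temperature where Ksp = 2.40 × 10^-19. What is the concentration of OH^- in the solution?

La(OH)3(s) <=> La^3+ + 3 OH^-
Ksp = [La^3+][OH^-]^3
If s mol/L of La(OH)3 dissolves, [La^3+] = s and [OH^-] = 3s.
Substituting: Ksp = s(3s)^3 = 27s^4
s = (2.40 × 10^-19 / 27)^(1/4) = 9.710 × 10^-6 M
[OH^-] = 3s = 2.91 × 10^-5 M

[OH^-] ≈ 2.91e-5 M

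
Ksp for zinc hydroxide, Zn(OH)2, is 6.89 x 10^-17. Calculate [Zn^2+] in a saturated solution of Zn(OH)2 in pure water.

2.58 × 10^-6 M

Zn(OH)2(s) <=> Zn^2+ + 2 OH^-
Ksp = [Zn^2+][OH^-]^2
For each mole of Zn(OH)2 that dissolves: [Zn^2+] = s, [OH^-] = 2s.
Ksp = s(2s)^2 = 4s^3
s = (6.89 x 10^-17 / 4)^(1/3) = 2.583 x 10^-6 M
[Zn^2+] = s = 2.58 × 10^-6 M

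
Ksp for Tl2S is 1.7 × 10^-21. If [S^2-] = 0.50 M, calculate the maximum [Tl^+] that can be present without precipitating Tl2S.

[Tl^+] ≈ 5.8e-11 M

Tl2S(s) <=> 2 Tl^+(aq) + S^2-(aq)
Ksp = [Tl^+]^2[S^2-]
Precipitation begins when Q = Ksp. With [S^2-] = 0.50 M:
1.7 × 10^-21 = (0.50) × [Tl^+]^2
[Tl^+] = (1.7 × 10^-21 / 5.0 × 10^-1)^(1/2) = 5.8 × 10^-11 M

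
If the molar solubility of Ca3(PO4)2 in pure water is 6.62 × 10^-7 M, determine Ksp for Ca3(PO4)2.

Ca3(PO4)2(s) ⇌ 3 Ca^2+(aq) + 2 PO4^3-(aq)
With molar solubility s: [Ca^2+] = 3s, [PO4^3-] = 2s.
Ksp = [Ca^2+]^3[PO4^3-]^2
Substituting: Ksp = (3s)^3(2s)^2 = 108s^5
With s = 6.62 x 10^-7: Ksp = 1.37 × 10^-29

1.37 × 10^-29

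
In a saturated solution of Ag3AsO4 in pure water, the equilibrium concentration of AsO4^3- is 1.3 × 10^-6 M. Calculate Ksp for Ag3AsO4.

Ksp ≈ 7.7 x 10^-23

Ag3AsO4(s) ⇌ 3 Ag^+(aq) + AsO4^3-(aq)
Stoichiometry gives [Ag^+] = (3/1)[AsO4^3-] = 3.90 × 10^-6 M.
Ksp = [Ag^+]^3[AsO4^3-]
Ksp = (3.90 × 10^-6)^3 × 1.3 x 10^-6 = 7.7 x 10^-23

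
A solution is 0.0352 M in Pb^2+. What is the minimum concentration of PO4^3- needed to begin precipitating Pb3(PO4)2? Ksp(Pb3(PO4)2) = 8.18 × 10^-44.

4.33 x 10^-20 M

Pb3(PO4)2(s) ⇌ 3 Pb^2+(aq) + 2 PO4^3-(aq)
Ksp = [Pb^2+]^3[PO4^3-]^2
Precipitation begins when Q = Ksp. With [Pb^2+] = 0.0352 M:
8.18 × 10^-44 = (0.0352)^3 × [PO4^3-]^2
[PO4^3-] = (8.18 × 10^-44 / 4.361 x 10^-5)^(1/2) = 4.33 × 10^-20 M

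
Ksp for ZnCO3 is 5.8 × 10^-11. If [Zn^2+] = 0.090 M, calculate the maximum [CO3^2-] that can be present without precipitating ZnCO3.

[CO3^2-] = 6.4 × 10^-10 M

ZnCO3(s) <=> Zn^2+(aq) + CO3^2-(aq)
Ksp = [Zn^2+][CO3^2-]
Precipitation begins when Q = Ksp. With [Zn^2+] = 0.090 M:
5.8 × 10^-11 = (0.090) × [CO3^2-]
[CO3^2-] = (5.8 × 10^-11 / 9.0 × 10^-2) = 6.4 × 10^-10 M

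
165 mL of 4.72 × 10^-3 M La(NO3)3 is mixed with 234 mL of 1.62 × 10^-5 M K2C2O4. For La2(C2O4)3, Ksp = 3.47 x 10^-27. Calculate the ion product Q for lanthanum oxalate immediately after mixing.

Total volume = 165 + 234 = 399 mL.
[La^3+] = 4.72 × 10^-3 × (165/399) = 1.952 x 10^-3 M
[C2O4^2-] = 1.62 × 10^-5 × (234/399) = 9.501 × 10^-6 M
La2(C2O4)3(s) ⇌ 2 La^3+(aq) + 3 C2O4^2-(aq), so Q = [La^3+]^2[C2O4^2-]^3
Q = (1.952 x 10^-3)^2(9.501 × 10^-6)^3 = 3.27 x 10^-21
Q > Ksp, so La2(C2O4)3 will precipitate.

Q ≈ 3.27e-21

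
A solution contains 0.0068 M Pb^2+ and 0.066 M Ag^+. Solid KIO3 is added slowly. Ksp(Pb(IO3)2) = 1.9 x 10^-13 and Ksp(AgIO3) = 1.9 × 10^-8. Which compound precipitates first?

AgIO3

Each salt begins to precipitate when Q = Ksp, i.e. when [IO3^-] reaches its threshold.
For Pb(IO3)2: 1.9 x 10^-13 = 0.0068 × [IO3^-]^2  ⇒  [IO3^-] = 5.3 × 10^-6 M.
For AgIO3: 1.9 × 10^-8 = 0.066 × [IO3^-]  ⇒  [IO3^-] = 2.9 × 10^-7 M.
The salt with the lower threshold [IO3^-] precipitates first: AgIO3.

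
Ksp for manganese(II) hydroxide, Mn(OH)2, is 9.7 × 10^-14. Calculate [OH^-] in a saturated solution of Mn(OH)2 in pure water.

Mn(OH)2(s) <=> Mn^2+ + 2 OH^-
Ksp = [Mn^2+][OH^-]^2
Let s = molar solubility. Then [Mn^2+] = s and [OH^-] = 2s.
Substituting: Ksp = s(2s)^2 = 4s^3
Solving, s = (9.7 × 10^-14/4)^(1/3) = 2.89 × 10^-5 M
[OH^-] = 2s = 5.8 × 10^-5 M

[OH^-] ≈ 5.8 x 10^-5 M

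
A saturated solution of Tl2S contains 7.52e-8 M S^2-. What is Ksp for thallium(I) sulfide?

Ksp ≈ 1.70e-21

Tl2S(s) <=> 2 Tl^+ + S^2-
Stoichiometry gives [Tl^+] = (2/1)[S^2-] = 1.504 × 10^-7 M.
Ksp = [Tl^+]^2[S^2-]
Ksp = (1.504 × 10^-7)^2 × 7.52 × 10^-8 = 1.70 × 10^-21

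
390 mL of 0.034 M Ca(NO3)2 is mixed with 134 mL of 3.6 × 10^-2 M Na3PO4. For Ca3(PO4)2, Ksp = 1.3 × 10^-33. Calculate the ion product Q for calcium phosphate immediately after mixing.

Q = 1.4e-9

Total volume = 390 + 134 = 524 mL.
[Ca^2+] = 3.4 × 10^-2 × (390/524) = 2.53 x 10^-2 M
[PO4^3-] = 3.6 × 10^-2 × (134/524) = 9.21 × 10^-3 M
Ca3(PO4)2(s) ⇌ 3 Ca^2+ + 2 PO4^3-, so Q = [Ca^2+]^3[PO4^3-]^2
Q = (2.53 × 10^-2)^3(9.21 x 10^-3)^2 = 1.4 × 10^-9
Q > Ksp, so Ca3(PO4)2 will precipitate.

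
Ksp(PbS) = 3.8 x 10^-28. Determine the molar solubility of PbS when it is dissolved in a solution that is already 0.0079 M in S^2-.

4.8 x 10^-26 M

PbS(s) <=> Pb^2+(aq) + S^2-(aq)
Ksp = [Pb^2+][S^2-]
Let s = moles of PbS that dissolve per litre. [Pb^2+] = s, [S^2-] = 0.0079 + s ≈ 0.0079 (since the S^2- already present dominates).
Ksp ≈ s × 0.0079
s = 4.8 × 10^-26 M
Check: s = 4.8 × 10^-26 ≪ 0.0079, so the approximation is valid.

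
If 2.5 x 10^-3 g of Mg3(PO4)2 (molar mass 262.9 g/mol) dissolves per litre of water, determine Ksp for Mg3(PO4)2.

Molar solubility s = (2.5 × 10^-3 g/L) / (262.9 g/mol) = 9.51 x 10^-6 M.
Mg3(PO4)2(s) ⇌ 3 Mg^2+ + 2 PO4^3-
Let s = molar solubility. Then [Mg^2+] = 3s and [PO4^3-] = 2s.
Ksp = [Mg^2+]^3[PO4^3-]^2
Ksp = (3s)^3(2s)^2 = 108s^5
With s = 9.51 × 10^-6: Ksp = 8.4 × 10^-24

Ksp = 8.4e-24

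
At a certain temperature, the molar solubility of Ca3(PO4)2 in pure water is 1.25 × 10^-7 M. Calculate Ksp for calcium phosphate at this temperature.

Ca3(PO4)2(s) <=> 3 Ca^2+(aq) + 2 PO4^3-(aq)
With molar solubility s: [Ca^2+] = 3s, [PO4^3-] = 2s.
Ksp = [Ca^2+]^3[PO4^3-]^2
So Ksp = (3s)^3 × (2s)^2 = 108s^5
Ksp = 108 × (1.25 × 10^-7)^5 = 3.30 × 10^-33

Ksp ≈ 3.30 × 10^-33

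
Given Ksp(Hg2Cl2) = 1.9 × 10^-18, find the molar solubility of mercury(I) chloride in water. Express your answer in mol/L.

s ≈ 7.8e-7 M

Hg2Cl2(s) <=> Hg2^2+ + 2 Cl^-
Ksp = [Hg2^2+][Cl^-]^2
If s mol/L of Hg2Cl2 dissolves, [Hg2^2+] = s and [Cl^-] = 2s.
So Ksp = s × (2s)^2 = 4s^3
s^3 = 1.9 × 10^-18 / 4, so s = 7.8 x 10^-7 M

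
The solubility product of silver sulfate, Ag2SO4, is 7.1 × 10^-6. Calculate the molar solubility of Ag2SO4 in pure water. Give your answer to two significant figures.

Ag2SO4(s) ⇌ 2 Ag^+(aq) + SO4^2-(aq)
Ksp = [Ag^+]^2[SO4^2-]
With molar solubility s: [Ag^+] = 2s, [SO4^2-] = s.
So Ksp = (2s)^2 × s = 4s^3
s = (7.1 × 10^-6 / 4)^(1/3) = 1.2 x 10^-2 M

0.012 M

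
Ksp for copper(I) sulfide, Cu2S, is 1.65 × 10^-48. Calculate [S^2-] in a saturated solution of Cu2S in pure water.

Cu2S(s) <=> 2 Cu^+(aq) + S^2-(aq)
Ksp = [Cu^+]^2[S^2-]
Let s = molar solubility. Then [Cu^+] = 2s and [S^2-] = s.
Substituting: Ksp = (2s)^2s = 4s^3
Solving, s = (1.65 × 10^-48/4)^(1/3) = 7.444 x 10^-17 M
[S^2-] = s = 7.44 x 10^-17 M

[S^2-] = 7.44 x 10^-17 M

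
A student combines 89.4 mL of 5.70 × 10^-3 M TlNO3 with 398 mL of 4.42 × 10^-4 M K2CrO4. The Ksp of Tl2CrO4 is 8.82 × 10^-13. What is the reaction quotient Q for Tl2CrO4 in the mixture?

3.95 × 10^-10

Total volume = 89.4 + 398 = 487.4 mL.
[Tl^+] = 5.70 x 10^-3 × (89.4/487.4) = 1.046 × 10^-3 M
[CrO4^2-] = 4.42 × 10^-4 × (398/487.4) = 3.609 x 10^-4 M
Tl2CrO4(s) ⇌ 2 Tl^+(aq) + CrO4^2-(aq), so Q = [Tl^+]^2[CrO4^2-]
Q = (1.046 × 10^-3)^2(3.609 x 10^-4) = 3.95 × 10^-10
Q > Ksp, so Tl2CrO4 will precipitate.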